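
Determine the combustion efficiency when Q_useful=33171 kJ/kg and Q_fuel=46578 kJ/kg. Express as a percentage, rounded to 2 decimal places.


Efficiency = (Q_useful / Q_fuel) * 100
Efficiency = (33171 / 46578) * 100
Efficiency = 0.7122 * 100 = 71.22%


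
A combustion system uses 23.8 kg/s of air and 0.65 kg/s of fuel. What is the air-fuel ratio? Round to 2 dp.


AFR = m_air / m_fuel
AFR = 23.8 / 0.65 = 36.62


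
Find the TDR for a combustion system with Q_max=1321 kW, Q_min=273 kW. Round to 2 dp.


TDR = Q_max / Q_min
TDR = 1321 / 273 = 4.84


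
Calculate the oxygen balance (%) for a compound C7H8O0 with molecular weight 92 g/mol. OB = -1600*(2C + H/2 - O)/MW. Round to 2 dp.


OB = -1600 * (2C + H/2 - O) / MW
Inner = 2*7 + 8/2 - 0 = 18.00
OB = -1600 * 18.00 / 92 = -313.04%


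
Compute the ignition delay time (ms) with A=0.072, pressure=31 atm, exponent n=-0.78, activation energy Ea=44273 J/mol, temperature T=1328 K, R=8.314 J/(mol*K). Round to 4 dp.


tau = A * P^n * exp(Ea/(R*T))
P^n = 31^(-0.78) = 0.06866539
Ea/(R*T) = 44273/(8.314*1328) = 4.009875
exp(Ea/(R*T)) = 55.139989
tau = 0.072 * 0.06866539 * 55.139989 = 0.2726 ms


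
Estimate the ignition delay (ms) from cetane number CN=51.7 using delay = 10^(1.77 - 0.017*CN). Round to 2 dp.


delay = 10^(1.77 - 0.017*CN)
Exponent = 1.77 - 0.017*51.7 = 0.8911
delay = 10^0.8911 = 7.78 ms


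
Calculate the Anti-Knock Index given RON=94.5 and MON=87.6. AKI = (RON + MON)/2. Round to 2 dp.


AKI = (RON + MON) / 2
AKI = (94.5 + 87.6) / 2
AKI = 182.1 / 2 = 91.05


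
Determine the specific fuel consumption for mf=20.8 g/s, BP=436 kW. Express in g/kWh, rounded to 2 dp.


SFC = (mf / BP) * 3600
Rate = 20.8 / 436 = 0.047706 g/(s*kW)
SFC = 0.047706 * 3600 = 171.74 g/kWh


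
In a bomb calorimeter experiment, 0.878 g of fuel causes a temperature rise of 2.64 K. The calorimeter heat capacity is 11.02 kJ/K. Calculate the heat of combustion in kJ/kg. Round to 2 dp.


Hc = C_cal * delta_T / m_fuel
Q_released = 11.02 * 2.64 = 29.0928 kJ
m_fuel = 0.878 g = 0.878/1000 kg = 0.000878 kg
Hc = 29.0928 / 0.000878 = 33135.31 kJ/kg


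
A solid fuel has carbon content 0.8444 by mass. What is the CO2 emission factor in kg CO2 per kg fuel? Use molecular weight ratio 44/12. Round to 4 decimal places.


EF = C_frac * (M_CO2 / M_C)
EF = 0.8444 * (44/12)
EF = 0.8444 * 3.666667 = 3.0961 kg_CO2/kg_fuel


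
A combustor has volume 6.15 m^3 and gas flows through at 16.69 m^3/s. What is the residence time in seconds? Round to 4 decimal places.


tau = V / Q_flow
tau = 6.15 / 16.69 = 0.3685 s


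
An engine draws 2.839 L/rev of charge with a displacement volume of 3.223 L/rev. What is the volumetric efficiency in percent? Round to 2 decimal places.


eta_v = (V_actual / V_disp) * 100
Ratio = 2.839 / 3.223 = 0.8809
eta_v = 0.8809 * 100 = 88.09%


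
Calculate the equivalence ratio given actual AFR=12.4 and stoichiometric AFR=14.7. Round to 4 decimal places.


phi = AFR_stoich / AFR_actual
phi = 14.7 / 12.4 = 1.1855


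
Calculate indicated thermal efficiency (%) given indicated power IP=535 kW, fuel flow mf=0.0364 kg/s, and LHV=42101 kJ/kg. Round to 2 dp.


eta_ith = (IP / (mf * LHV)) * 100
Denominator = 0.0364 * 42101 = 1532.4764 kW
eta_ith = (535 / 1532.4764) * 100 = 34.91%


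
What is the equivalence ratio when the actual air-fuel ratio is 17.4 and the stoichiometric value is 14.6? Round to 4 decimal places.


phi = AFR_stoich / AFR_actual
phi = 14.6 / 17.4 = 0.8391


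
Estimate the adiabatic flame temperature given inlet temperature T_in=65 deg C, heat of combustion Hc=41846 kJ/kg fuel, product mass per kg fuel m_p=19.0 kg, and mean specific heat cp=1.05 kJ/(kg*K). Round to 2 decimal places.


T_ad = T_in + Hc / (m_p * cp)
Denominator = 19.0 * 1.05 = 19.9500
Temperature rise = 41846 / 19.9500 = 2097.54 K
T_ad = 65 + 2097.54 = 2162.54 deg C


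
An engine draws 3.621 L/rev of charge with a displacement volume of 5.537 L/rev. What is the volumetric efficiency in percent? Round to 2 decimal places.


eta_v = (V_actual / V_disp) * 100
Ratio = 3.621 / 5.537 = 0.6540
eta_v = 0.6540 * 100 = 65.40%


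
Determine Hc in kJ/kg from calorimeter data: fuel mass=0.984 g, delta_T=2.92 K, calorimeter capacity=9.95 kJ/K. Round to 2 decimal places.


Hc = C_cal * delta_T / m_fuel
Q_released = 9.95 * 2.92 = 29.0540 kJ
m_fuel = 0.984 g = 0.984/1000 kg = 0.000984 kg
Hc = 29.0540 / 0.000984 = 29526.42 kJ/kg


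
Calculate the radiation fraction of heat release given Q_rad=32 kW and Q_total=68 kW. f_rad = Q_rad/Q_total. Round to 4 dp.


f_rad = Q_rad / Q_total
f_rad = 32 / 68 = 0.4706


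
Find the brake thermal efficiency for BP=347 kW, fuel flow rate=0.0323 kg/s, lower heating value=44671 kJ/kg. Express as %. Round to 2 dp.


eta_BTE = (BP / (mf * LHV)) * 100
Denominator = 0.0323 * 44671 = 1442.8733 kW
eta_BTE = (347 / 1442.8733) * 100 = 24.05%


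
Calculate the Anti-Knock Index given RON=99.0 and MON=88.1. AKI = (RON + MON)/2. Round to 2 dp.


AKI = (RON + MON) / 2
AKI = (99.0 + 88.1) / 2
AKI = 187.1 / 2 = 93.55


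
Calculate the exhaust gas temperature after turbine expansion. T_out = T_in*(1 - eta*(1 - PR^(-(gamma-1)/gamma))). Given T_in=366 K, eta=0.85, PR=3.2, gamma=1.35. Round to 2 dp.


T_out = T_in * (1 - eta * (1 - PR^(-(gamma-1)/gamma)))
Exponent = -(1.35-1)/1.35 = -0.25925926
PR^exp = 3.2^(-0.25925926) = 0.73966521
Factor = 1 - 0.85*(1 - 0.73966521) = 0.77871543
T_out = 366 * 0.77871543 = 285.01 K


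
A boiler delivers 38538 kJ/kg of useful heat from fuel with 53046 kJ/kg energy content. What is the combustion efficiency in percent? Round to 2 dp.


Efficiency = (Q_useful / Q_fuel) * 100
Efficiency = (38538 / 53046) * 100
Efficiency = 0.7265 * 100 = 72.65%


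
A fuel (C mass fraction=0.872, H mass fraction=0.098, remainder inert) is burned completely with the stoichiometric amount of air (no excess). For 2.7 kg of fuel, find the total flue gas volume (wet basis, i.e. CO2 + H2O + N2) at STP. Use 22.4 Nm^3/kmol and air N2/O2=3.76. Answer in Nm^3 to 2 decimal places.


Per kg fuel: CO2 = (C/12 kmol)*22.4 = (0.872/12)*22.4 = 1.62773 Nm^3
Per kg fuel: H2O = (H/2 kmol)*22.4 = (0.098/2)*22.4 = 1.09760 Nm^3
O2 needed per kg fuel = C/12 + H/4 = 0.872/12 + 0.098/4 = 0.09716667 kmol
Per kg fuel: N2 = O2*3.76*22.4 = 0.09716667*3.76*22.4 = 8.18377 Nm^3
Total per kg = 1.62773 + 1.09760 + 8.18377 = 10.90910 Nm^3
Total = 10.90910 * 2.7 = 29.45 Nm^3


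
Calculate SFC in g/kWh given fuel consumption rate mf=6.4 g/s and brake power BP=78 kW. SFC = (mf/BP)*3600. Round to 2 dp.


SFC = (mf / BP) * 3600
Rate = 6.4 / 78 = 0.082051 g/(s*kW)
SFC = 0.082051 * 3600 = 295.38 g/kWh


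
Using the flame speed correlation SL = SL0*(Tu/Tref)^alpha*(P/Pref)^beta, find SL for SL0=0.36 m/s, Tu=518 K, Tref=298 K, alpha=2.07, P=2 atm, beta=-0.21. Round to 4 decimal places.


SL = SL0 * (Tu/Tref)^alpha * (P/Pref)^beta
T ratio = 518/298 = 1.73825503
(T ratio)^alpha = 1.73825503^2.07 = 3.140761
(P/Pref)^beta = 2^(-0.21) = 0.864537
SL = 0.36 * 3.140761 * 0.864537 = 0.9775 m/s


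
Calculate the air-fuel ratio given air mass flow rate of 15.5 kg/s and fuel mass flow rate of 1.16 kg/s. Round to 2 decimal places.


AFR = m_air / m_fuel
AFR = 15.5 / 1.16 = 13.36


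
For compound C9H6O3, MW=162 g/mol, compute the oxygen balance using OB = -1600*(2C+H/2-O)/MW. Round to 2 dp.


OB = -1600 * (2C + H/2 - O) / MW
Inner = 2*9 + 6/2 - 3 = 18.00
OB = -1600 * 18.00 / 162 = -177.78%


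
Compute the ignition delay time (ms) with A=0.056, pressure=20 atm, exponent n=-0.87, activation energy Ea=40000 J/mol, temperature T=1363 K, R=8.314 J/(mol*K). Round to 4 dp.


tau = A * P^n * exp(Ea/(R*T))
P^n = 20^(-0.87) = 0.07380808
Ea/(R*T) = 40000/(8.314*1363) = 3.529833
exp(Ea/(R*T)) = 34.118257
tau = 0.056 * 0.07380808 * 34.118257 = 0.1410 ms


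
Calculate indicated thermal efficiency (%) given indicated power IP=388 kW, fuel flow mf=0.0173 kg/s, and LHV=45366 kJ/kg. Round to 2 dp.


eta_ith = (IP / (mf * LHV)) * 100
Denominator = 0.0173 * 45366 = 784.8318 kW
eta_ith = (388 / 784.8318) * 100 = 49.44%


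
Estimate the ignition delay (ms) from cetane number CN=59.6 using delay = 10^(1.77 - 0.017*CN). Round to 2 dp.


delay = 10^(1.77 - 0.017*CN)
Exponent = 1.77 - 0.017*59.6 = 0.7568
delay = 10^0.7568 = 5.71 ms


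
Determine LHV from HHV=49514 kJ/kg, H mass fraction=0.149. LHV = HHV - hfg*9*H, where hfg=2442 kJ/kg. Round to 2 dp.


LHV = HHV - hfg * 9 * H
Water correction = 2442 * 9 * 0.149 = 3274.722 kJ/kg
LHV = 49514 - 3274.722 = 46239.28 kJ/kg


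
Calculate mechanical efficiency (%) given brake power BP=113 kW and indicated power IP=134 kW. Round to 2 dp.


eta_mech = (BP / IP) * 100
Ratio = 113 / 134 = 0.8433
eta_mech = 0.8433 * 100 = 84.33%


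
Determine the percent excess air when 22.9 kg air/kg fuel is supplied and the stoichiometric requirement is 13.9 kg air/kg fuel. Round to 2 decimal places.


Excess air = actual - stoichiometric = 22.9 - 13.9 = 9.00 kg/kg fuel
Excess air % = (excess / stoich) * 100 = (9.00 / 13.9) * 100 = 64.75%


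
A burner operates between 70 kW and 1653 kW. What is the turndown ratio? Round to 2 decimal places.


TDR = Q_max / Q_min
TDR = 1653 / 70 = 23.61


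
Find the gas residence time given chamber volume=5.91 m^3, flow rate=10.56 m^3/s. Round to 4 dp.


tau = V / Q_flow
tau = 5.91 / 10.56 = 0.5597 s


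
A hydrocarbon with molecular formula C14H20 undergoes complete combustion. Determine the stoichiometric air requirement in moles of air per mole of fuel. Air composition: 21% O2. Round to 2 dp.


Balanced combustion: C14H20 + 19 O2 -> 14 CO2 + 10 H2O
O2 needed = C + H/4 = 14 + 20/4 = 19.00 moles
Air moles = O2 / 0.21 = 19.00 / 0.21 = 90.48 moles air


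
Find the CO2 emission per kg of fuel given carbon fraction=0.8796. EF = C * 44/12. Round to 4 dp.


EF = C_frac * (M_CO2 / M_C)
EF = 0.8796 * (44/12)
EF = 0.8796 * 3.666667 = 3.2252 kg_CO2/kg_fuel


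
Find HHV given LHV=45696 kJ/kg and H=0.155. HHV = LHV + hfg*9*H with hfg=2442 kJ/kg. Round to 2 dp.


HHV = LHV + hfg * 9 * H
Water addition = 2442 * 9 * 0.155 = 3406.590 kJ/kg
HHV = 45696 + 3406.590 = 49102.59 kJ/kg


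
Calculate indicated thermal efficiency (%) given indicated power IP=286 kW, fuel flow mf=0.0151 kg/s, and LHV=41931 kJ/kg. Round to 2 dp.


eta_ith = (IP / (mf * LHV)) * 100
Denominator = 0.0151 * 41931 = 633.1581 kW
eta_ith = (286 / 633.1581) * 100 = 45.17%


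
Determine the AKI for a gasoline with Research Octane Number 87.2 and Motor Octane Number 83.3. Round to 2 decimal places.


AKI = (RON + MON) / 2
AKI = (87.2 + 83.3) / 2
AKI = 170.5 / 2 = 85.25


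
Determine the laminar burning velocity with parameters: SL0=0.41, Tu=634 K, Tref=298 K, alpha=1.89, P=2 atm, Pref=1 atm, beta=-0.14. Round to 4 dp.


SL = SL0 * (Tu/Tref)^alpha * (P/Pref)^beta
T ratio = 634/298 = 2.12751678
(T ratio)^alpha = 2.12751678^1.89 = 4.165623
(P/Pref)^beta = 2^(-0.14) = 0.907519
SL = 0.41 * 4.165623 * 0.907519 = 1.5500 m/s


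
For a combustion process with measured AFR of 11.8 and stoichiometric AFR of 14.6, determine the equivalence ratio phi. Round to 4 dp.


phi = AFR_stoich / AFR_actual
phi = 14.6 / 11.8 = 1.2373


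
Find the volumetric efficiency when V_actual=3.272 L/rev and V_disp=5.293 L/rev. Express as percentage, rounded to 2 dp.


eta_v = (V_actual / V_disp) * 100
Ratio = 3.272 / 5.293 = 0.6182
eta_v = 0.6182 * 100 = 61.82%


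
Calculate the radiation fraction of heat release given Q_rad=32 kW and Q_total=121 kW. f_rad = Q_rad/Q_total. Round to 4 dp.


f_rad = Q_rad / Q_total
f_rad = 32 / 121 = 0.2645


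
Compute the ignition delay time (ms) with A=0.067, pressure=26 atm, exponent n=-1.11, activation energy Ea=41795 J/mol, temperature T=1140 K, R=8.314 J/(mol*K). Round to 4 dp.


tau = A * P^n * exp(Ea/(R*T))
P^n = 26^(-1.11) = 0.02687693
Ea/(R*T) = 41795/(8.314*1140) = 4.409704
exp(Ea/(R*T)) = 82.245132
tau = 0.067 * 0.02687693 * 82.245132 = 0.1481 ms


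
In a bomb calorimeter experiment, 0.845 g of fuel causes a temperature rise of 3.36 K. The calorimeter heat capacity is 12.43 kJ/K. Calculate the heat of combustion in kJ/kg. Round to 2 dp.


Hc = C_cal * delta_T / m_fuel
Q_released = 12.43 * 3.36 = 41.7648 kJ
m_fuel = 0.845 g = 0.845/1000 kg = 0.000845 kg
Hc = 41.7648 / 0.000845 = 49425.80 kJ/kg


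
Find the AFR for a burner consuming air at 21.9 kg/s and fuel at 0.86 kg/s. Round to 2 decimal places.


AFR = m_air / m_fuel
AFR = 21.9 / 0.86 = 25.47


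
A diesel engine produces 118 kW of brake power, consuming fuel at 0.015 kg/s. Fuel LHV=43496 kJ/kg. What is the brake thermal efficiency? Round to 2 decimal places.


eta_BTE = (BP / (mf * LHV)) * 100
Denominator = 0.015 * 43496 = 652.4400 kW
eta_BTE = (118 / 652.4400) * 100 = 18.09%


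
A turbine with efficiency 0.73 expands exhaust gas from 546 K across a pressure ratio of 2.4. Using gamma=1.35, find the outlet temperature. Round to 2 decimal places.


T_out = T_in * (1 - eta * (1 - PR^(-(gamma-1)/gamma)))
Exponent = -(1.35-1)/1.35 = -0.25925926
PR^exp = 2.4^(-0.25925926) = 0.79694200
Factor = 1 - 0.73*(1 - 0.79694200) = 0.85176766
T_out = 546 * 0.85176766 = 465.07 K


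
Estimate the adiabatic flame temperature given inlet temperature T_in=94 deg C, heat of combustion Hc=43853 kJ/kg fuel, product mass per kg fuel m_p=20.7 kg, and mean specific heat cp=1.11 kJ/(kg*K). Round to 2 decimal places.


T_ad = T_in + Hc / (m_p * cp)
Denominator = 20.7 * 1.11 = 22.9770
Temperature rise = 43853 / 22.9770 = 1908.56 K
T_ad = 94 + 1908.56 = 2002.56 deg C


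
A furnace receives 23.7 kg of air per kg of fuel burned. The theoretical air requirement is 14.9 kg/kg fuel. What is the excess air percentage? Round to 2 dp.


Excess air = actual - stoichiometric = 23.7 - 14.9 = 8.80 kg/kg fuel
Excess air % = (excess / stoich) * 100 = (8.80 / 14.9) * 100 = 59.06%


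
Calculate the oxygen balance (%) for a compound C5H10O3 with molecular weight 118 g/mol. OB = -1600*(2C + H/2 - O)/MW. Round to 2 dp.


OB = -1600 * (2C + H/2 - O) / MW
Inner = 2*5 + 10/2 - 3 = 12.00
OB = -1600 * 12.00 / 118 = -162.71%


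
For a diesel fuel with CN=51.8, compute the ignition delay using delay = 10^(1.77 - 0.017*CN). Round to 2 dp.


delay = 10^(1.77 - 0.017*CN)
Exponent = 1.77 - 0.017*51.8 = 0.8894
delay = 10^0.8894 = 7.75 ms


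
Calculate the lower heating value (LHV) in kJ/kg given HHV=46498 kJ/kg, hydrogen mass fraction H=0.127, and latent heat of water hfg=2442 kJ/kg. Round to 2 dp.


LHV = HHV - hfg * 9 * H
Water correction = 2442 * 9 * 0.127 = 2791.206 kJ/kg
LHV = 46498 - 2791.206 = 43706.79 kJ/kg


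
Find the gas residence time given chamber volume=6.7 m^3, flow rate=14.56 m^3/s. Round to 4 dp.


tau = V / Q_flow
tau = 6.7 / 14.56 = 0.4602 s


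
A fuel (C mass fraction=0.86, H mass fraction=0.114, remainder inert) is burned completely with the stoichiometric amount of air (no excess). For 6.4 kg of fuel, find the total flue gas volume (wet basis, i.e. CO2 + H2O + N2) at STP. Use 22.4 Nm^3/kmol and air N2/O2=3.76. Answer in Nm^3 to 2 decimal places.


Per kg fuel: CO2 = (C/12 kmol)*22.4 = (0.86/12)*22.4 = 1.60533 Nm^3
Per kg fuel: H2O = (H/2 kmol)*22.4 = (0.114/2)*22.4 = 1.27680 Nm^3
O2 needed per kg fuel = C/12 + H/4 = 0.86/12 + 0.114/4 = 0.10016667 kmol
Per kg fuel: N2 = O2*3.76*22.4 = 0.10016667*3.76*22.4 = 8.43644 Nm^3
Total per kg = 1.60533 + 1.27680 + 8.43644 = 11.31857 Nm^3
Total = 11.31857 * 6.4 = 72.44 Nm^3


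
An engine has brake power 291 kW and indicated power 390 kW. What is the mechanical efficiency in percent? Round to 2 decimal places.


eta_mech = (BP / IP) * 100
Ratio = 291 / 390 = 0.7462
eta_mech = 0.7462 * 100 = 74.62%


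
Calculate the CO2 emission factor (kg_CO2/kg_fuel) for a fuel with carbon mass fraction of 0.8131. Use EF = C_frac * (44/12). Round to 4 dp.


EF = C_frac * (M_CO2 / M_C)
EF = 0.8131 * (44/12)
EF = 0.8131 * 3.666667 = 2.9814 kg_CO2/kg_fuel


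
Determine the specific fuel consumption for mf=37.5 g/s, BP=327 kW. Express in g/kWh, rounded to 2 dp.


SFC = (mf / BP) * 3600
Rate = 37.5 / 327 = 0.114679 g/(s*kW)
SFC = 0.114679 * 3600 = 412.84 g/kWh


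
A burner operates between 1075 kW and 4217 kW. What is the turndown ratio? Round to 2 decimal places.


TDR = Q_max / Q_min
TDR = 4217 / 1075 = 3.92


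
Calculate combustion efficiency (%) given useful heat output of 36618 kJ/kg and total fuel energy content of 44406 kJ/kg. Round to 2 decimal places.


Efficiency = (Q_useful / Q_fuel) * 100
Efficiency = (36618 / 44406) * 100
Efficiency = 0.8246 * 100 = 82.46%


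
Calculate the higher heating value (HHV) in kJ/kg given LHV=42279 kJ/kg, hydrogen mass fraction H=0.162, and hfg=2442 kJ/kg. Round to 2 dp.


HHV = LHV + hfg * 9 * H
Water addition = 2442 * 9 * 0.162 = 3560.436 kJ/kg
HHV = 42279 + 3560.436 = 45839.44 kJ/kg


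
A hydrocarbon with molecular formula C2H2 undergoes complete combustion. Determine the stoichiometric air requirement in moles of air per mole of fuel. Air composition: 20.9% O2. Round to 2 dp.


Balanced combustion: C2H2 + 2.5 O2 -> 2 CO2 + 1 H2O
O2 needed = C + H/4 = 2 + 2/4 = 2.50 moles
Air moles = O2 / 0.209 = 2.50 / 0.209 = 11.96 moles air


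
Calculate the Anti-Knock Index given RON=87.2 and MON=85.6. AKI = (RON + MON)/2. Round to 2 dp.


AKI = (RON + MON) / 2
AKI = (87.2 + 85.6) / 2
AKI = 172.8 / 2 = 86.40


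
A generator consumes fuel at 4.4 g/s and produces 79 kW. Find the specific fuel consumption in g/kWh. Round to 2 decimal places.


SFC = (mf / BP) * 3600
Rate = 4.4 / 79 = 0.055696 g/(s*kW)
SFC = 0.055696 * 3600 = 200.51 g/kWh


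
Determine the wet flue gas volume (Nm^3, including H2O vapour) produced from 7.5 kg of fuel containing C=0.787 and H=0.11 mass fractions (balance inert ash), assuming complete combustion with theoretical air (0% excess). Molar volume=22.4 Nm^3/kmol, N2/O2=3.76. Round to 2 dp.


Per kg fuel: CO2 = (C/12 kmol)*22.4 = (0.787/12)*22.4 = 1.46907 Nm^3
Per kg fuel: H2O = (H/2 kmol)*22.4 = (0.11/2)*22.4 = 1.23200 Nm^3
O2 needed per kg fuel = C/12 + H/4 = 0.787/12 + 0.11/4 = 0.09308333 kmol
Per kg fuel: N2 = O2*3.76*22.4 = 0.09308333*3.76*22.4 = 7.83985 Nm^3
Total per kg = 1.46907 + 1.23200 + 7.83985 = 10.54092 Nm^3
Total = 10.54092 * 7.5 = 79.06 Nm^3


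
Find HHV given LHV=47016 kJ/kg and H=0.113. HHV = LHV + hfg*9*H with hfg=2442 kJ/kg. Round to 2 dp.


HHV = LHV + hfg * 9 * H
Water addition = 2442 * 9 * 0.113 = 2483.514 kJ/kg
HHV = 47016 + 2483.514 = 49499.51 kJ/kg


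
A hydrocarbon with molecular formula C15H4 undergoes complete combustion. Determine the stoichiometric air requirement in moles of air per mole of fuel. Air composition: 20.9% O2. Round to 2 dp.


Balanced combustion: C15H4 + 16 O2 -> 15 CO2 + 2 H2O
O2 needed = C + H/4 = 15 + 4/4 = 16.00 moles
Air moles = O2 / 0.209 = 16.00 / 0.209 = 76.56 moles air


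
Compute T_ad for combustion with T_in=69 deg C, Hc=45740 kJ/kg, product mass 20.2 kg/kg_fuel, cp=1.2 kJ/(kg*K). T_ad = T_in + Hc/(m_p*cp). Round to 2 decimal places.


T_ad = T_in + Hc / (m_p * cp)
Denominator = 20.2 * 1.2 = 24.2400
Temperature rise = 45740 / 24.2400 = 1886.96 K
T_ad = 69 + 1886.96 = 1955.96 deg C


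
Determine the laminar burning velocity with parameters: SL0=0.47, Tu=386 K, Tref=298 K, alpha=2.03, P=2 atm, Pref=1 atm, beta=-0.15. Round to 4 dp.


SL = SL0 * (Tu/Tref)^alpha * (P/Pref)^beta
T ratio = 386/298 = 1.29530201
(T ratio)^alpha = 1.29530201^2.03 = 1.690882
(P/Pref)^beta = 2^(-0.15) = 0.901250
SL = 0.47 * 1.690882 * 0.901250 = 0.7162 m/s


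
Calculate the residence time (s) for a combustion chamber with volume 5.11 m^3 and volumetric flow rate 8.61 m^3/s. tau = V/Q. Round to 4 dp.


tau = V / Q_flow
tau = 5.11 / 8.61 = 0.5935 s


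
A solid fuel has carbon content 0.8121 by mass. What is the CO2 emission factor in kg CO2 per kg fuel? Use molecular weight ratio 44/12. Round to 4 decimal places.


EF = C_frac * (M_CO2 / M_C)
EF = 0.8121 * (44/12)
EF = 0.8121 * 3.666667 = 2.9777 kg_CO2/kg_fuel


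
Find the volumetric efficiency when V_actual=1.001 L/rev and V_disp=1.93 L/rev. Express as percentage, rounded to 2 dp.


eta_v = (V_actual / V_disp) * 100
Ratio = 1.001 / 1.93 = 0.5187
eta_v = 0.5187 * 100 = 51.87%


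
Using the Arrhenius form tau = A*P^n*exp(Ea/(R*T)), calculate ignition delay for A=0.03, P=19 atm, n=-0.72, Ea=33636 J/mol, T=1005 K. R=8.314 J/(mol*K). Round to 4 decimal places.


tau = A * P^n * exp(Ea/(R*T))
P^n = 19^(-0.72) = 0.12003210
Ea/(R*T) = 33636/(8.314*1005) = 4.025578
exp(Ea/(R*T)) = 56.012683
tau = 0.03 * 0.12003210 * 56.012683 = 0.2017 ms


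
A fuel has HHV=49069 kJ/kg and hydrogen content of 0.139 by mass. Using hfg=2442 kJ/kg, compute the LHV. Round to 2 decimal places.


LHV = HHV - hfg * 9 * H
Water correction = 2442 * 9 * 0.139 = 3054.942 kJ/kg
LHV = 49069 - 3054.942 = 46014.06 kJ/kg


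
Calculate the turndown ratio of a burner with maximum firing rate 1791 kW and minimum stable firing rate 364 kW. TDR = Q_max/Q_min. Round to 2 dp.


TDR = Q_max / Q_min
TDR = 1791 / 364 = 4.92


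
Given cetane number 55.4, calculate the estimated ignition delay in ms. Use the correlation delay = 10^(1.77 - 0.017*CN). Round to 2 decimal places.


delay = 10^(1.77 - 0.017*CN)
Exponent = 1.77 - 0.017*55.4 = 0.8282
delay = 10^0.8282 = 6.73 ms


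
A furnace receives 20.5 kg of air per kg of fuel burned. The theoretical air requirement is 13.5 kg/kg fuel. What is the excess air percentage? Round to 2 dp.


Excess air = actual - stoichiometric = 20.5 - 13.5 = 7.00 kg/kg fuel
Excess air % = (excess / stoich) * 100 = (7.00 / 13.5) * 100 = 51.85%


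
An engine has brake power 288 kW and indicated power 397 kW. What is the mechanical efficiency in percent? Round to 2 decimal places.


eta_mech = (BP / IP) * 100
Ratio = 288 / 397 = 0.7254
eta_mech = 0.7254 * 100 = 72.54%


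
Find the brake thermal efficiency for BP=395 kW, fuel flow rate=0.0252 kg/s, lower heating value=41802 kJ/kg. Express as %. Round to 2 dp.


eta_BTE = (BP / (mf * LHV)) * 100
Denominator = 0.0252 * 41802 = 1053.4104 kW
eta_BTE = (395 / 1053.4104) * 100 = 37.50%


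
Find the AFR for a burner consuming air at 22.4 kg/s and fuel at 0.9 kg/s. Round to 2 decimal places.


AFR = m_air / m_fuel
AFR = 22.4 / 0.9 = 24.89


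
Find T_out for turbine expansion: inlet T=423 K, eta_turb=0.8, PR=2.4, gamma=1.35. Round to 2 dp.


T_out = T_in * (1 - eta * (1 - PR^(-(gamma-1)/gamma)))
Exponent = -(1.35-1)/1.35 = -0.25925926
PR^exp = 2.4^(-0.25925926) = 0.79694200
Factor = 1 - 0.8*(1 - 0.79694200) = 0.83755360
T_out = 423 * 0.83755360 = 354.29 K


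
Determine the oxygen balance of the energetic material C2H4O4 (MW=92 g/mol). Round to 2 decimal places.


OB = -1600 * (2C + H/2 - O) / MW
Inner = 2*2 + 4/2 - 4 = 2.00
OB = -1600 * 2.00 / 92 = -34.78%


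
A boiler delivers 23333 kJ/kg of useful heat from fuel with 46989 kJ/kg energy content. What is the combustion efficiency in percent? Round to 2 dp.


Efficiency = (Q_useful / Q_fuel) * 100
Efficiency = (23333 / 46989) * 100
Efficiency = 0.4966 * 100 = 49.66%


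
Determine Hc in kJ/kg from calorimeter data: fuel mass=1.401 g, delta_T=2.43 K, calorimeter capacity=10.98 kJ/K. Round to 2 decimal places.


Hc = C_cal * delta_T / m_fuel
Q_released = 10.98 * 2.43 = 26.6814 kJ
m_fuel = 1.401 g = 1.401/1000 kg = 0.001401 kg
Hc = 26.6814 / 0.001401 = 19044.54 kJ/kg


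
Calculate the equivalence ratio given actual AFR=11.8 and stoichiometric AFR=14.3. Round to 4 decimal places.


phi = AFR_stoich / AFR_actual
phi = 14.3 / 11.8 = 1.2119


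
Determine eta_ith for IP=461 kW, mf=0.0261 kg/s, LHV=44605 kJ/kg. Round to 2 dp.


eta_ith = (IP / (mf * LHV)) * 100
Denominator = 0.0261 * 44605 = 1164.1905 kW
eta_ith = (461 / 1164.1905) * 100 = 39.60%


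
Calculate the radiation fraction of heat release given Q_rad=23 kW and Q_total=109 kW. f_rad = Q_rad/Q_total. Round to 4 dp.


f_rad = Q_rad / Q_total
f_rad = 23 / 109 = 0.2110


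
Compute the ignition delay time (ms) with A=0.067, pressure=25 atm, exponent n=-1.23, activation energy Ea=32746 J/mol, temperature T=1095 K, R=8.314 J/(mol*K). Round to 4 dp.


tau = A * P^n * exp(Ea/(R*T))
P^n = 25^(-1.23) = 0.01907804
Ea/(R*T) = 32746/(8.314*1095) = 3.596948
exp(Ea/(R*T)) = 36.486694
tau = 0.067 * 0.01907804 * 36.486694 = 0.0466 ms


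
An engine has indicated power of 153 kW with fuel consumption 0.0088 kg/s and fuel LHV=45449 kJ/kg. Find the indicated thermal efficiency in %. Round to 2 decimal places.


eta_ith = (IP / (mf * LHV)) * 100
Denominator = 0.0088 * 45449 = 399.9512 kW
eta_ith = (153 / 399.9512) * 100 = 38.25%


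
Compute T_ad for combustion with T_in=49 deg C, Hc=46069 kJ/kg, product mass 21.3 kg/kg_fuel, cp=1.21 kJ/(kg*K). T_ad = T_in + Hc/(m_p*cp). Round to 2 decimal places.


T_ad = T_in + Hc / (m_p * cp)
Denominator = 21.3 * 1.21 = 25.7730
Temperature rise = 46069 / 25.7730 = 1787.49 K
T_ad = 49 + 1787.49 = 1836.49 deg C


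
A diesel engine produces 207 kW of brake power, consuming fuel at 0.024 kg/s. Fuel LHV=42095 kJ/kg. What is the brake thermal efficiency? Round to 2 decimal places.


eta_BTE = (BP / (mf * LHV)) * 100
Denominator = 0.024 * 42095 = 1010.2800 kW
eta_BTE = (207 / 1010.2800) * 100 = 20.49%


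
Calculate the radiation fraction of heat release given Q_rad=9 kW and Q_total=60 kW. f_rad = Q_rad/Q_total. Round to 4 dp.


f_rad = Q_rad / Q_total
f_rad = 9 / 60 = 0.1500


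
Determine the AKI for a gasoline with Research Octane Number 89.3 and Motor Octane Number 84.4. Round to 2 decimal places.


AKI = (RON + MON) / 2
AKI = (89.3 + 84.4) / 2
AKI = 173.7 / 2 = 86.85


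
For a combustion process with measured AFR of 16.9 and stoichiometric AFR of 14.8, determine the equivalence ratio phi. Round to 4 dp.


phi = AFR_stoich / AFR_actual
phi = 14.8 / 16.9 = 0.8757


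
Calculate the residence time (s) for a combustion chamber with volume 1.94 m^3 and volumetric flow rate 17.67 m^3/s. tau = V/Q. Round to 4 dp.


tau = V / Q_flow
tau = 1.94 / 17.67 = 0.1098 s


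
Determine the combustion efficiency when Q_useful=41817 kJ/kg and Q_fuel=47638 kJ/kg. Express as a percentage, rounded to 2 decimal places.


Efficiency = (Q_useful / Q_fuel) * 100
Efficiency = (41817 / 47638) * 100
Efficiency = 0.8778 * 100 = 87.78%


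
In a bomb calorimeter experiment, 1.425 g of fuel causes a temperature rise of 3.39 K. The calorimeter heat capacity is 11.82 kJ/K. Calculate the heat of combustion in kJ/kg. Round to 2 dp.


Hc = C_cal * delta_T / m_fuel
Q_released = 11.82 * 3.39 = 40.0698 kJ
m_fuel = 1.425 g = 1.425/1000 kg = 0.001425 kg
Hc = 40.0698 / 0.001425 = 28119.16 kJ/kg


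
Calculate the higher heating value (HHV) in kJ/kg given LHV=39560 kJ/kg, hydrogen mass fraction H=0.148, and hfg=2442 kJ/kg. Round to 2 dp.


HHV = LHV + hfg * 9 * H
Water addition = 2442 * 9 * 0.148 = 3252.744 kJ/kg
HHV = 39560 + 3252.744 = 42812.74 kJ/kg


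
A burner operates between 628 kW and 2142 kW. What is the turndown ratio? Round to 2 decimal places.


TDR = Q_max / Q_min
TDR = 2142 / 628 = 3.41


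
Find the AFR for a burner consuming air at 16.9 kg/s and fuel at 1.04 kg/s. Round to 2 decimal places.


AFR = m_air / m_fuel
AFR = 16.9 / 1.04 = 16.25


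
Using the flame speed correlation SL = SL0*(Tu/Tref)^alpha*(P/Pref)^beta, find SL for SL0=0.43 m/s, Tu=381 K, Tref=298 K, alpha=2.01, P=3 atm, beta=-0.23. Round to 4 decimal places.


SL = SL0 * (Tu/Tref)^alpha * (P/Pref)^beta
T ratio = 381/298 = 1.27852349
(T ratio)^alpha = 1.27852349^2.01 = 1.638644
(P/Pref)^beta = 3^(-0.23) = 0.776716
SL = 0.43 * 1.638644 * 0.776716 = 0.5473 m/s


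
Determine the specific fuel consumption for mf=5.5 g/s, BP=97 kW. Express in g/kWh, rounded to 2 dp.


SFC = (mf / BP) * 3600
Rate = 5.5 / 97 = 0.056701 g/(s*kW)
SFC = 0.056701 * 3600 = 204.12 g/kWh


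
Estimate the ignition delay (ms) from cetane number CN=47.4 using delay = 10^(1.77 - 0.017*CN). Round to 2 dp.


delay = 10^(1.77 - 0.017*CN)
Exponent = 1.77 - 0.017*47.4 = 0.9642
delay = 10^0.9642 = 9.21 ms


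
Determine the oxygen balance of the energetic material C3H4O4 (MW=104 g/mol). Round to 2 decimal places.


OB = -1600 * (2C + H/2 - O) / MW
Inner = 2*3 + 4/2 - 4 = 4.00
OB = -1600 * 4.00 / 104 = -61.54%


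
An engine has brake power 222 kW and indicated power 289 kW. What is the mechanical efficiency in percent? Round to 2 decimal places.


eta_mech = (BP / IP) * 100
Ratio = 222 / 289 = 0.7682
eta_mech = 0.7682 * 100 = 76.82%


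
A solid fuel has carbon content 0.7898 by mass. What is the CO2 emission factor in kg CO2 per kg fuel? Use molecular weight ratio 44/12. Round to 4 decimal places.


EF = C_frac * (M_CO2 / M_C)
EF = 0.7898 * (44/12)
EF = 0.7898 * 3.666667 = 2.8959 kg_CO2/kg_fuel


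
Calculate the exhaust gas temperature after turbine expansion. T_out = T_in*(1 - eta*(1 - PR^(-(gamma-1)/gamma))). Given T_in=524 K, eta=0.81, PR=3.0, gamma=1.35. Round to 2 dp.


T_out = T_in * (1 - eta * (1 - PR^(-(gamma-1)/gamma)))
Exponent = -(1.35-1)/1.35 = -0.25925926
PR^exp = 3.0^(-0.25925926) = 0.75214556
Factor = 1 - 0.81*(1 - 0.75214556) = 0.79923790
T_out = 524 * 0.79923790 = 418.80 K


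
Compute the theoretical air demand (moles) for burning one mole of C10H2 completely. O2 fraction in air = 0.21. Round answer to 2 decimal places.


Balanced combustion: C10H2 + 10.5 O2 -> 10 CO2 + 1 H2O
O2 needed = C + H/4 = 10 + 2/4 = 10.50 moles
Air moles = O2 / 0.21 = 10.50 / 0.21 = 50.00 moles air


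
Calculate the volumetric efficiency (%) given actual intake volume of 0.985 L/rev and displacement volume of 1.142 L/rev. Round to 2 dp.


eta_v = (V_actual / V_disp) * 100
Ratio = 0.985 / 1.142 = 0.8625
eta_v = 0.8625 * 100 = 86.25%


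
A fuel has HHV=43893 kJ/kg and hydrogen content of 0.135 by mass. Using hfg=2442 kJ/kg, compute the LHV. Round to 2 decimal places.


LHV = HHV - hfg * 9 * H
Water correction = 2442 * 9 * 0.135 = 2967.030 kJ/kg
LHV = 43893 - 2967.030 = 40925.97 kJ/kg


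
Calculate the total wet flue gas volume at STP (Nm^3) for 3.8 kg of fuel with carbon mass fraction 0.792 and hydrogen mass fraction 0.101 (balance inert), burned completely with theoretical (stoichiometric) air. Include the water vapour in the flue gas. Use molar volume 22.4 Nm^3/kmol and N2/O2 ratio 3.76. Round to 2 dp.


Per kg fuel: CO2 = (C/12 kmol)*22.4 = (0.792/12)*22.4 = 1.47840 Nm^3
Per kg fuel: H2O = (H/2 kmol)*22.4 = (0.101/2)*22.4 = 1.13120 Nm^3
O2 needed per kg fuel = C/12 + H/4 = 0.792/12 + 0.101/4 = 0.09125000 kmol
Per kg fuel: N2 = O2*3.76*22.4 = 0.09125000*3.76*22.4 = 7.68544 Nm^3
Total per kg = 1.47840 + 1.13120 + 7.68544 = 10.29504 Nm^3
Total = 10.29504 * 3.8 = 39.12 Nm^3


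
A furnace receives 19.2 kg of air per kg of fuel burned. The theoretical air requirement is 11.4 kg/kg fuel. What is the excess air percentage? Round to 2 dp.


Excess air = actual - stoichiometric = 19.2 - 11.4 = 7.80 kg/kg fuel
Excess air % = (excess / stoich) * 100 = (7.80 / 11.4) * 100 = 68.42%


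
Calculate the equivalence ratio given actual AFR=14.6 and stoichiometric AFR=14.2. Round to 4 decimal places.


phi = AFR_stoich / AFR_actual
phi = 14.2 / 14.6 = 0.9726


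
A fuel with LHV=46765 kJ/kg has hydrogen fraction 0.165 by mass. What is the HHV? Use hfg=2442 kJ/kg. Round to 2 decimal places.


HHV = LHV + hfg * 9 * H
Water addition = 2442 * 9 * 0.165 = 3626.370 kJ/kg
HHV = 46765 + 3626.370 = 50391.37 kJ/kg


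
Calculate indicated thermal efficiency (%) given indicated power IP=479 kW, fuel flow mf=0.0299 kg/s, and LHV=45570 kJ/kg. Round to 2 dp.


eta_ith = (IP / (mf * LHV)) * 100
Denominator = 0.0299 * 45570 = 1362.5430 kW
eta_ith = (479 / 1362.5430) * 100 = 35.15%


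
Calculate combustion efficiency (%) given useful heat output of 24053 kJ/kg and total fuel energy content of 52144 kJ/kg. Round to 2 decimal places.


Efficiency = (Q_useful / Q_fuel) * 100
Efficiency = (24053 / 52144) * 100
Efficiency = 0.4613 * 100 = 46.13%


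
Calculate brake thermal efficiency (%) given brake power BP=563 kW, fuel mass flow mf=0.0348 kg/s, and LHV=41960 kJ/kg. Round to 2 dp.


eta_BTE = (BP / (mf * LHV)) * 100
Denominator = 0.0348 * 41960 = 1460.2080 kW
eta_BTE = (563 / 1460.2080) * 100 = 38.56%


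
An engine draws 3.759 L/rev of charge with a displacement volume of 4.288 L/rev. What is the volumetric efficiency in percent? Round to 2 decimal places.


eta_v = (V_actual / V_disp) * 100
Ratio = 3.759 / 4.288 = 0.8766
eta_v = 0.8766 * 100 = 87.66%


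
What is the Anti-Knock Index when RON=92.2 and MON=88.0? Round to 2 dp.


AKI = (RON + MON) / 2
AKI = (92.2 + 88.0) / 2
AKI = 180.2 / 2 = 90.10


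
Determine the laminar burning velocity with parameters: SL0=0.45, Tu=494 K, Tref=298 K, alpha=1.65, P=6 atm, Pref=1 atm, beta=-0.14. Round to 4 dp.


SL = SL0 * (Tu/Tref)^alpha * (P/Pref)^beta
T ratio = 494/298 = 1.65771812
(T ratio)^alpha = 1.65771812^1.65 = 2.302463
(P/Pref)^beta = 6^(-0.14) = 0.778142
SL = 0.45 * 2.302463 * 0.778142 = 0.8062 m/s


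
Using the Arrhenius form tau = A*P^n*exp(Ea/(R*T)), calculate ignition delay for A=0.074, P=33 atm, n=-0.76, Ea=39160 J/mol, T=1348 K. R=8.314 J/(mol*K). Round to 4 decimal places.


tau = A * P^n * exp(Ea/(R*T))
P^n = 33^(-0.76) = 0.07013413
Ea/(R*T) = 39160/(8.314*1348) = 3.494160
exp(Ea/(R*T)) = 32.922617
tau = 0.074 * 0.07013413 * 32.922617 = 0.1709 ms


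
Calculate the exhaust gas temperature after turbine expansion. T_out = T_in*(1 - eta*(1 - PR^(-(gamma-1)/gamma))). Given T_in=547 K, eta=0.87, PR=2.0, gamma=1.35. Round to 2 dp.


T_out = T_in * (1 - eta * (1 - PR^(-(gamma-1)/gamma)))
Exponent = -(1.35-1)/1.35 = -0.25925926
PR^exp = 2.0^(-0.25925926) = 0.83551680
Factor = 1 - 0.87*(1 - 0.83551680) = 0.85689962
T_out = 547 * 0.85689962 = 468.72 K


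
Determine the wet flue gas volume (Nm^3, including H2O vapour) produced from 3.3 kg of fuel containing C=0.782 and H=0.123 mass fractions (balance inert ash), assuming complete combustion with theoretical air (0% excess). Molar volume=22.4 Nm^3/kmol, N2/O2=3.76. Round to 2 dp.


Per kg fuel: CO2 = (C/12 kmol)*22.4 = (0.782/12)*22.4 = 1.45973 Nm^3
Per kg fuel: H2O = (H/2 kmol)*22.4 = (0.123/2)*22.4 = 1.37760 Nm^3
O2 needed per kg fuel = C/12 + H/4 = 0.782/12 + 0.123/4 = 0.09591667 kmol
Per kg fuel: N2 = O2*3.76*22.4 = 0.09591667*3.76*22.4 = 8.07849 Nm^3
Total per kg = 1.45973 + 1.37760 + 8.07849 = 10.91582 Nm^3
Total = 10.91582 * 3.3 = 36.02 Nm^3


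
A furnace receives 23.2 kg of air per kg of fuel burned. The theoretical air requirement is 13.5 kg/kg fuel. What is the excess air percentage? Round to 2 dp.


Excess air = actual - stoichiometric = 23.2 - 13.5 = 9.70 kg/kg fuel
Excess air % = (excess / stoich) * 100 = (9.70 / 13.5) * 100 = 71.85%


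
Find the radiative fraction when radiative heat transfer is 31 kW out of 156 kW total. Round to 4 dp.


f_rad = Q_rad / Q_total
f_rad = 31 / 156 = 0.1987


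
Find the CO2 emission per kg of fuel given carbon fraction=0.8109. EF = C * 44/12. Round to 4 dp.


EF = C_frac * (M_CO2 / M_C)
EF = 0.8109 * (44/12)
EF = 0.8109 * 3.666667 = 2.9733 kg_CO2/kg_fuel


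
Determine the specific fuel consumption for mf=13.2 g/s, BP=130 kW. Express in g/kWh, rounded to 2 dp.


SFC = (mf / BP) * 3600
Rate = 13.2 / 130 = 0.101538 g/(s*kW)
SFC = 0.101538 * 3600 = 365.54 g/kWh


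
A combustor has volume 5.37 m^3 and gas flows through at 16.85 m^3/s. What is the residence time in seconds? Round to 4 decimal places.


tau = V / Q_flow
tau = 5.37 / 16.85 = 0.3187 s


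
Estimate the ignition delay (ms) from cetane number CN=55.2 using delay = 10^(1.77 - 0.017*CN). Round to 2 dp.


delay = 10^(1.77 - 0.017*CN)
Exponent = 1.77 - 0.017*55.2 = 0.8316
delay = 10^0.8316 = 6.79 ms


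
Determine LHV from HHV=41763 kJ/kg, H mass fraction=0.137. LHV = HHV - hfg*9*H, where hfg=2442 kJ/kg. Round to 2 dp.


LHV = HHV - hfg * 9 * H
Water correction = 2442 * 9 * 0.137 = 3010.986 kJ/kg
LHV = 41763 - 3010.986 = 38752.01 kJ/kg


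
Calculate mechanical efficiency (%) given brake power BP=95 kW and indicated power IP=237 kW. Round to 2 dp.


eta_mech = (BP / IP) * 100
Ratio = 95 / 237 = 0.4008
eta_mech = 0.4008 * 100 = 40.08%


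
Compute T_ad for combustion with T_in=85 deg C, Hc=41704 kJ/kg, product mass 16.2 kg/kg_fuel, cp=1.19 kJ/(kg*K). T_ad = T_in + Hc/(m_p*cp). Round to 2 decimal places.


T_ad = T_in + Hc / (m_p * cp)
Denominator = 16.2 * 1.19 = 19.2780
Temperature rise = 41704 / 19.2780 = 2163.29 K
T_ad = 85 + 2163.29 = 2248.29 deg C


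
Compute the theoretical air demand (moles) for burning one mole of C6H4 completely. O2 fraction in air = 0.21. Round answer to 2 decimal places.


Balanced combustion: C6H4 + 7 O2 -> 6 CO2 + 2 H2O
O2 needed = C + H/4 = 6 + 4/4 = 7.00 moles
Air moles = O2 / 0.21 = 7.00 / 0.21 = 33.33 moles air


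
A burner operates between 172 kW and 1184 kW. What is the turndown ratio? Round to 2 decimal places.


TDR = Q_max / Q_min
TDR = 1184 / 172 = 6.88


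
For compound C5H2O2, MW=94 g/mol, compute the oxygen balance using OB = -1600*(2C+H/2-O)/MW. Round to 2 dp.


OB = -1600 * (2C + H/2 - O) / MW
Inner = 2*5 + 2/2 - 2 = 9.00
OB = -1600 * 9.00 / 94 = -153.19%


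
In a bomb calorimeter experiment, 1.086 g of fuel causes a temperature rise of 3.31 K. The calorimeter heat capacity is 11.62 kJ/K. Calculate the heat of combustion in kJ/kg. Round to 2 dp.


Hc = C_cal * delta_T / m_fuel
Q_released = 11.62 * 3.31 = 38.4622 kJ
m_fuel = 1.086 g = 1.086/1000 kg = 0.001086 kg
Hc = 38.4622 / 0.001086 = 35416.39 kJ/kg


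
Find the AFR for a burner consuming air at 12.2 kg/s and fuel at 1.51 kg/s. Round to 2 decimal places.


AFR = m_air / m_fuel
AFR = 12.2 / 1.51 = 8.08


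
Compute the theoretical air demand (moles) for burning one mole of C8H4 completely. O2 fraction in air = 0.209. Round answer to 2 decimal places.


Balanced combustion: C8H4 + 9 O2 -> 8 CO2 + 2 H2O
O2 needed = C + H/4 = 8 + 4/4 = 9.00 moles
Air moles = O2 / 0.209 = 9.00 / 0.209 = 43.06 moles air


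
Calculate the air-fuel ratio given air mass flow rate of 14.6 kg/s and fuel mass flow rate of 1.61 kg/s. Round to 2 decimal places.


AFR = m_air / m_fuel
AFR = 14.6 / 1.61 = 9.07


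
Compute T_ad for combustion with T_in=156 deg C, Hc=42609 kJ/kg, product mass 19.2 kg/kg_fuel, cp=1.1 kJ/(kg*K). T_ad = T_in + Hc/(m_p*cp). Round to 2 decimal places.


T_ad = T_in + Hc / (m_p * cp)
Denominator = 19.2 * 1.1 = 21.1200
Temperature rise = 42609 / 21.1200 = 2017.47 K
T_ad = 156 + 2017.47 = 2173.47 deg C


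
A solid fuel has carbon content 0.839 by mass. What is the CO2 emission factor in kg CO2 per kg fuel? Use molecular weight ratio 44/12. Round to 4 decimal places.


EF = C_frac * (M_CO2 / M_C)
EF = 0.839 * (44/12)
EF = 0.839 * 3.666667 = 3.0763 kg_CO2/kg_fuel


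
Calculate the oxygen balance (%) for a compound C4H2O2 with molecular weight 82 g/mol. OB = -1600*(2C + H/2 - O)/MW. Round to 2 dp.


OB = -1600 * (2C + H/2 - O) / MW
Inner = 2*4 + 2/2 - 2 = 7.00
OB = -1600 * 7.00 / 82 = -136.59%


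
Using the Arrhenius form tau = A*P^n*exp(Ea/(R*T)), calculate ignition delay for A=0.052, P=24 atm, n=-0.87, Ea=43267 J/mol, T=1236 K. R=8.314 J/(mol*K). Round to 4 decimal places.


tau = A * P^n * exp(Ea/(R*T))
P^n = 24^(-0.87) = 0.06298197
Ea/(R*T) = 43267/(8.314*1236) = 4.210448
exp(Ea/(R*T)) = 67.386712
tau = 0.052 * 0.06298197 * 67.386712 = 0.2207 ms


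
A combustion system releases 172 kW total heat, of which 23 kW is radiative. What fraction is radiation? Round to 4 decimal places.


f_rad = Q_rad / Q_total
f_rad = 23 / 172 = 0.1337
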